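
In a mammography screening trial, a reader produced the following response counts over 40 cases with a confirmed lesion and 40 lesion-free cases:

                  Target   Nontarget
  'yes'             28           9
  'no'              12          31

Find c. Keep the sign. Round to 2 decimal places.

c = 0.12

H = 28/40 = 0.7000
FA = 9/40 = 0.2250
z(H) = z(0.7000) = 0.524
z(FA) = z(0.2250) = -0.755
c = −½·[z(H) + z(FA)] = −0.5 × (0.524 + (-0.755)) = 0.1155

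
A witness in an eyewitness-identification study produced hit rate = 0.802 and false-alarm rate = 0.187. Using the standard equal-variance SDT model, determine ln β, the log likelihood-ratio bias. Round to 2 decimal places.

z(H) = z(0.802) = 0.849
z(FA) = z(0.187) = -0.889
ln β = −½·[z(H)² − z(FA)²] = −0.5 × (0.721 − 0.790) = 0.0345

ln β = 0.03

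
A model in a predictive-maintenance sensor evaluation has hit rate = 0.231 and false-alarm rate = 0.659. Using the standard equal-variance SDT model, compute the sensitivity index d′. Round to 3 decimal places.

d′ = -1.145

z(H) = -0.7356
z(FA) = 0.4097
d' = z(H) − z(FA) = -0.7356 − 0.4097 = -1.1453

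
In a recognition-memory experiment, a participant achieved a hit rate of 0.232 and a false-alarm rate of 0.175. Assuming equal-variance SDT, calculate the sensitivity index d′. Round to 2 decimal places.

z(H) = -0.7323
z(FA) = -0.9346
d' = z(H) − z(FA) = -0.7323 − (-0.9346) = 0.2023

d′ = 0.20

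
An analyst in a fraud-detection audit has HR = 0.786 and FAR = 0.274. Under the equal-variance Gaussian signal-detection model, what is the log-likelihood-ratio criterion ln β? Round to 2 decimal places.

ln β = -0.13

z(H) = z(0.786) = 0.793
z(FA) = z(0.274) = -0.601
ln β = −½·[z(H)² − z(FA)²] = −0.5 × (0.629 − 0.361) = -0.134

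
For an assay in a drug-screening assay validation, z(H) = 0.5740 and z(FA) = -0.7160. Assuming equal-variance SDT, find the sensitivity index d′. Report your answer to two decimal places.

d' = z(H) − z(FA) = 0.5740 − (-0.7160) = 1.2900

d′ = 1.29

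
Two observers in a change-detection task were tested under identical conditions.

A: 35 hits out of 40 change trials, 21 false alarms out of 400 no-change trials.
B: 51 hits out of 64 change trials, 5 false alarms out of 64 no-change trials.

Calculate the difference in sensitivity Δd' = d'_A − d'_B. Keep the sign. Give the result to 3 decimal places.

A: z(0.8750) = 1.1503, z(0.0525) = -1.6211, d' = 2.7714
B: z(0.7969) = 0.8306, z(0.0781) = -1.4180, d' = 2.2486
Δd' = d'_A − d'_B = 2.7714 − 2.2486 = 0.5228
A has the higher sensitivity.

Δd' = 0.523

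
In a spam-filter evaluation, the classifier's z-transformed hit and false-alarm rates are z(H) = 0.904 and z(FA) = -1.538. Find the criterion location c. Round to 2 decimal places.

c = −½·[z(H) + z(FA)] = −½·(0.904 + (-1.538)) = 0.317

c = 0.32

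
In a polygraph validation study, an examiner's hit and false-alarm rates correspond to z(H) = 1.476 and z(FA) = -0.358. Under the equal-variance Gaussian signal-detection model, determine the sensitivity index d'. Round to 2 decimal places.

d' = z(H) − z(FA) = 1.476 − (-0.358) = 1.834

d' = 1.83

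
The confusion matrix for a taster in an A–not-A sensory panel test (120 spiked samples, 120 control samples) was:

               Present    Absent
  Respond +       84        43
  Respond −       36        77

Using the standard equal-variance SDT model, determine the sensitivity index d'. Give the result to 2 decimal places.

d' = 0.89

H = 84/120 = 0.7000
FA = 43/120 = 0.3583
z(H) = 0.5244
z(FA) = -0.3630
d' = z(H) − z(FA) = 0.5244 − (-0.3630) = 0.8874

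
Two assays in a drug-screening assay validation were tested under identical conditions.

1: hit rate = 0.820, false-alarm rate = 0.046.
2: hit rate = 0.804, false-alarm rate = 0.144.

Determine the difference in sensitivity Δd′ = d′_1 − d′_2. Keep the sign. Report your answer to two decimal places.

Δd′ = 0.68

1: z(0.820) = 0.915, z(0.046) = -1.685, d' = 2.600
2: z(0.804) = 0.856, z(0.144) = -1.063, d' = 1.919
Δd' = d'_1 − d'_2 = 2.600 − 1.919 = 0.681
1 has the higher sensitivity.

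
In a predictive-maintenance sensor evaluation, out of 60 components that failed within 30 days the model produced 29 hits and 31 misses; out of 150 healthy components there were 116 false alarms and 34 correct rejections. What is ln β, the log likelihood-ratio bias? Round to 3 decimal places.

ln β = 0.280

H = 29/60 = 0.4833
FA = 116/150 = 0.7733
Φ⁻¹(0.4833) = -0.0419, Φ⁻¹(0.7733) = 0.7498
ln β = −½·[z(H)² − z(FA)²] = −0.5 × (0.0018 − 0.5622) = 0.2802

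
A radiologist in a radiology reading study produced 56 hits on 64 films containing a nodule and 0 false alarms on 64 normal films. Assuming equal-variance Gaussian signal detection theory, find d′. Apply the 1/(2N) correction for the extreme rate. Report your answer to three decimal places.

d′ = 3.568

The false-alarm rate is 0/64 = 0, so apply the 1/(2N) correction: FA → 1/(2·64) = 0.00781.
z(H) = z(0.87500) = 1.1503
z(FA) = z(0.00781) = -2.4177
d' = 1.1503 − (-2.4177) = 3.5680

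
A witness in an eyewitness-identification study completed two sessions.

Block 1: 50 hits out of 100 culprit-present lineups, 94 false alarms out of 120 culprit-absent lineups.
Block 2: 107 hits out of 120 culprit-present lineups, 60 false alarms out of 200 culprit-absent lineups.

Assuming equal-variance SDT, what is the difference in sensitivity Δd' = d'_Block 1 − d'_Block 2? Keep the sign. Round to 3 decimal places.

Block 1: z(0.5000) = 0.0000, z(0.7833) = 0.7834, d' = -0.7834
Block 2: z(0.8917) = 1.2356, z(0.3000) = -0.5244, d' = 1.7600
Δd' = d'_Block 1 − d'_Block 2 = -0.7834 − 1.7600 = -2.5434
Block 2 has the higher sensitivity.

Δd' = -2.543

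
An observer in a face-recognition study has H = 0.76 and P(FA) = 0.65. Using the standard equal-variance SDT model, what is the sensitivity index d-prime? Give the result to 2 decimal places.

d-prime = 0.32

Φ⁻¹(H) = Φ⁻¹(0.76) = 0.7063
Φ⁻¹(FA) = Φ⁻¹(0.65) = 0.3853
d' = z(H) − z(FA) = 0.7063 − 0.3853 = 0.3210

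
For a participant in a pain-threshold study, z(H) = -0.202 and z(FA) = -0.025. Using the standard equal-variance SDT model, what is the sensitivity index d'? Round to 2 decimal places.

d' = -0.18

d' = z(H) − z(FA) = -0.202 − (-0.025) = -0.177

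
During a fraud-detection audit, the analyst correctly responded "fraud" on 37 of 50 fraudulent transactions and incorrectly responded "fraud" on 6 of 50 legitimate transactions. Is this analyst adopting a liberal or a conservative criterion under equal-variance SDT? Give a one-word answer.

z(H) = 0.643, z(FA) = -1.175
c = −½·(z(H) + z(FA)) = 0.266
c > 0 → conservative criterion (biased toward responding “no”).

conservative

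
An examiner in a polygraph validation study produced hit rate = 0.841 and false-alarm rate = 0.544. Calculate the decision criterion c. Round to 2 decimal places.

z(H) = z(0.841) = 0.9986
z(FA) = z(0.544) = 0.1105
c = −½·[z(H) + z(FA)] = −0.5 × (0.9986 + 0.1105) = -0.55455

c = -0.55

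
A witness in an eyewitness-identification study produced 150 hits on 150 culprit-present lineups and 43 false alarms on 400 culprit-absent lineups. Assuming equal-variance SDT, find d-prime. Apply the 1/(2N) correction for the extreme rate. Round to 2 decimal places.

d-prime = 3.95

The hit rate is 150/150 = 1, so apply the 1/(2N) correction: H → 1 − 1/(2·150) = 0.99667.
z(H) = z(0.99667) = 2.713
z(FA) = z(0.10750) = -1.240
d' = 2.713 − (-1.240) = 3.953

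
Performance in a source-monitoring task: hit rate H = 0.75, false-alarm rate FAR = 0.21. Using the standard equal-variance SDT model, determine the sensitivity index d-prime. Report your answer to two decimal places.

d-prime = 1.48

z(H) = z(0.75) = 0.674
z(FA) = z(0.21) = -0.806
d' = z(H) − z(FA) = 0.674 − (-0.806) = 1.480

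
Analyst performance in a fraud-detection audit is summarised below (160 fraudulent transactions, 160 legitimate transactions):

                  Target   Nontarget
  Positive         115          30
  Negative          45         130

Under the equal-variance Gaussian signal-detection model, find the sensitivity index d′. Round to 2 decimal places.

H = 115/160 = 0.7188
FA = 30/160 = 0.1875
Φ⁻¹(H) = Φ⁻¹(0.7188) = 0.5793
Φ⁻¹(FA) = Φ⁻¹(0.1875) = -0.8871
d' = z(H) − z(FA) = 0.5793 − (-0.8871) = 1.4664

d′ = 1.47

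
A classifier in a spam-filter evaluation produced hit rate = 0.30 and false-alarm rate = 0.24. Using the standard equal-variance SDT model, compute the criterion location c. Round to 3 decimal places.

z(0.30) = -0.5244, z(0.24) = -0.7063
c = −½·[z(H) + z(FA)] = −0.5 × (-0.5244 + (-0.7063)) = 0.61535

c = 0.615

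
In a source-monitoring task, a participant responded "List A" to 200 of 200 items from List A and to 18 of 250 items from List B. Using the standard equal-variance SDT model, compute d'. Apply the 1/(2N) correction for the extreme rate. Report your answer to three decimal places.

The hit rate is 200/200 = 1, so apply the 1/(2N) correction: H → 1 − 1/(2·200) = 0.99750.
z(H) = z(0.99750) = 2.8070
z(FA) = z(0.07200) = -1.4611
d' = 2.8070 − (-1.4611) = 4.2681

d' = 4.268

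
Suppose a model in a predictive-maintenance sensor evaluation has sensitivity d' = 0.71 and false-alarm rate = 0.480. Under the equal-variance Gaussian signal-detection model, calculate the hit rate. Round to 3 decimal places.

hit rate = 0.745

z(false-alarm rate) = z(0.480) = -0.0502
z(H) = z(FA) + d' = -0.0502 + 0.71 = 0.6598
hit rate = Φ(0.6598) = 0.7453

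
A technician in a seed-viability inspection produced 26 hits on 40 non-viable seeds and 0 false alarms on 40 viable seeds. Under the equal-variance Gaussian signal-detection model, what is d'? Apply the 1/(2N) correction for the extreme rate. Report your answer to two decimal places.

d' = 2.63

The false-alarm rate is 0/40 = 0, so apply the 1/(2N) correction: FA → 1/(2·40) = 0.01250.
z(H) = z(0.65000) = 0.385
z(FA) = z(0.01250) = -2.241
d' = 0.385 − (-2.241) = 2.626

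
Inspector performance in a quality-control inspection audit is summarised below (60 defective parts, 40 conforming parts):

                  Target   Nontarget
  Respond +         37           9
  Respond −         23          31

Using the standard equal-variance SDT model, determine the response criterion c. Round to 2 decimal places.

H = 37/60 = 0.6167
FA = 9/40 = 0.2250
z(H) = z(0.6167) = 0.2968
z(FA) = z(0.2250) = -0.7554
c = −½·[z(H) + z(FA)] = −0.5 × (0.2968 + (-0.7554)) = 0.2293

c = 0.23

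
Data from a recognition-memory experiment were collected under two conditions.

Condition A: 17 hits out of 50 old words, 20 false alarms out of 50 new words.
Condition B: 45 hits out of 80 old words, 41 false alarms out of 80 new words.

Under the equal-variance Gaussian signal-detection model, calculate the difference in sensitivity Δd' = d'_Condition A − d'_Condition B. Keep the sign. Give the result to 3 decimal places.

Condition A: z(0.3400) = -0.4125, z(0.4000) = -0.2533, d' = -0.1592
Condition B: z(0.5625) = 0.1573, z(0.5125) = 0.0313, d' = 0.1260
Δd' = d'_Condition A − d'_Condition B = -0.1592 − 0.1260 = -0.2852
Condition B has the higher sensitivity.

Δd' = -0.285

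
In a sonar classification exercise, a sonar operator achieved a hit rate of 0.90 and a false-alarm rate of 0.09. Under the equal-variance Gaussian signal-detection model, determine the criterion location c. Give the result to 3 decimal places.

z(0.90) = 1.2816, z(0.09) = -1.3408
c = −½·[z(H) + z(FA)] = −0.5 × (1.2816 + (-1.3408)) = 0.0296

c = 0.030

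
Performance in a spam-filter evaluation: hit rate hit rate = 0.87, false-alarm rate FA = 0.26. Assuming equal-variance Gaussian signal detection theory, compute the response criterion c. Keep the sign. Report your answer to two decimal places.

z(H) = 1.126
z(FA) = -0.643
c = −½·[z(H) + z(FA)] = −0.5 × (1.126 + (-0.643)) = -0.2415

c = -0.24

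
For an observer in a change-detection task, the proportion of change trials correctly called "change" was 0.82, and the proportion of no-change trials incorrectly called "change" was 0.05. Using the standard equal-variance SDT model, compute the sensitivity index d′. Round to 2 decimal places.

d′ = 2.56

Φ⁻¹(H) = 0.915
Φ⁻¹(FA) = -1.645
d' = z(H) − z(FA) = 0.915 − (-1.645) = 2.560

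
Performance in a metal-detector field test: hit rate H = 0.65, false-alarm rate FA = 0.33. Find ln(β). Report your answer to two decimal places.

z(H) = 0.385
z(FA) = -0.440
ln β = −½·[z(H)² − z(FA)²] = −0.5 × (0.148 − 0.194) = 0.023

ln β = 0.02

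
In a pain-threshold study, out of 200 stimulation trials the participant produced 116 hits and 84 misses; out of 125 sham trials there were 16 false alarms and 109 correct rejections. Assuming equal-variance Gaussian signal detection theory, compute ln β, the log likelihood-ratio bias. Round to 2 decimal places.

H = 116/200 = 0.5800
FA = 16/125 = 0.1280
z(H) = z(0.5800) = 0.202
z(FA) = z(0.1280) = -1.136
ln β = −½·[z(H)² − z(FA)²] = −0.5 × (0.041 − 1.290) = 0.6245

ln β = 0.62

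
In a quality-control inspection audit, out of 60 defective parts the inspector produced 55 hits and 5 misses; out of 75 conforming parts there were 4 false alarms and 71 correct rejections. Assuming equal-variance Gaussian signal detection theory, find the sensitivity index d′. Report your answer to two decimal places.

H = 55/60 = 0.9167
FA = 4/75 = 0.0533
z(H) = z(0.9167) = 1.3832
z(FA) = z(0.0533) = -1.6137
d' = z(H) − z(FA) = 1.3832 − (-1.6137) = 2.9969

d′ = 3.00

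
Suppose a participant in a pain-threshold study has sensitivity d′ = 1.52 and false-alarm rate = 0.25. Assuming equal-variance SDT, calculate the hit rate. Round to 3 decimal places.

hit rate = 0.801

z(false-alarm rate) = z(0.25) = -0.6745
z(H) = z(FA) + d' = -0.6745 + 1.52 = 0.8455
hit rate = Φ(0.8455) = 0.8011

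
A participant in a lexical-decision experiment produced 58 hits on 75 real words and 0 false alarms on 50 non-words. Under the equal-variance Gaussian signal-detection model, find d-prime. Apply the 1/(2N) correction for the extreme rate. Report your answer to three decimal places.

d-prime = 3.076

The false-alarm rate is 0/50 = 0, so apply the 1/(2N) correction: FA → 1/(2·50) = 0.01000.
z(H) = z(0.77333) = 0.7499
z(FA) = z(0.01000) = -2.3263
d' = 0.7499 − (-2.3263) = 3.0762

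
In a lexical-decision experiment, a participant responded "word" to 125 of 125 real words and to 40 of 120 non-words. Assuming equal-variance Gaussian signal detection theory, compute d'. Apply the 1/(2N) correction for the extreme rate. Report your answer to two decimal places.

The hit rate is 125/125 = 1, so apply the 1/(2N) correction: H → 1 − 1/(2·125) = 0.99600.
z(H) = z(0.99600) = 2.652
z(FA) = z(0.33333) = -0.431
d' = 2.652 − (-0.431) = 3.083

d' = 3.08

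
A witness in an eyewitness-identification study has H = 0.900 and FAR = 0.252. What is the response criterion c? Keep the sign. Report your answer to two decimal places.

z(0.900) = 1.282, z(0.252) = -0.668
c = −½·[z(H) + z(FA)] = −0.5 × (1.282 + (-0.668)) = -0.307

c = -0.31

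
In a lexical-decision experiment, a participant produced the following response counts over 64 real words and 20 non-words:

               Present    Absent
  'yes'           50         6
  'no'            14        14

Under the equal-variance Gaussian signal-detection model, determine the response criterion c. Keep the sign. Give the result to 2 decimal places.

c = -0.13

H = 50/64 = 0.7812
FA = 6/20 = 0.3000
Φ⁻¹(0.7812) = 0.776, Φ⁻¹(0.3000) = -0.524
c = −½·[z(H) + z(FA)] = −0.5 × (0.776 + (-0.524)) = -0.126
c < 0: the participant has a liberal response bias.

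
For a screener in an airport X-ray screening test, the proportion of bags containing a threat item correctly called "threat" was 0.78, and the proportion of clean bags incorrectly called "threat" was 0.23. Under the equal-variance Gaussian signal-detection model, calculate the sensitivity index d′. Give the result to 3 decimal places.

d′ = 1.511

z(H) = 0.7722
z(FA) = -0.7388
d' = z(H) − z(FA) = 0.7722 − (-0.7388) = 1.5110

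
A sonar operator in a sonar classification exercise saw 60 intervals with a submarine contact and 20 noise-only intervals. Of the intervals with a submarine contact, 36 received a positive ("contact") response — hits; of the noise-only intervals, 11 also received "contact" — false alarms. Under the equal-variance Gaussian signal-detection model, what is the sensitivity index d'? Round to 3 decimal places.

H = 36/60 = 0.6000
FA = 11/20 = 0.5500
Φ⁻¹(H) = Φ⁻¹(0.6000) = 0.2533
Φ⁻¹(FA) = Φ⁻¹(0.5500) = 0.1257
d' = z(H) − z(FA) = 0.2533 − 0.1257 = 0.1276

d' = 0.128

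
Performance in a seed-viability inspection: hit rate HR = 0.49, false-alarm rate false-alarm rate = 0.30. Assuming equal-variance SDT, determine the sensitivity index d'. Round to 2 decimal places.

d' = 0.50

Φ⁻¹(H) = Φ⁻¹(0.49) = -0.025
Φ⁻¹(FA) = Φ⁻¹(0.30) = -0.524
d' = z(H) − z(FA) = -0.025 − (-0.524) = 0.499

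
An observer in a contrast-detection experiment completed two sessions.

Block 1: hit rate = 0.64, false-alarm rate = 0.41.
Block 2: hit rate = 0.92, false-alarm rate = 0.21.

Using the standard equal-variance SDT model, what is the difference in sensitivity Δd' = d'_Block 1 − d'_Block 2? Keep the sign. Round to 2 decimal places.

Δd' = -1.63

Block 1: z(0.64) = 0.358, z(0.41) = -0.228, d' = 0.586
Block 2: z(0.92) = 1.405, z(0.21) = -0.806, d' = 2.211
Δd' = d'_Block 1 − d'_Block 2 = 0.586 − 2.211 = -1.625
Block 2 has the higher sensitivity.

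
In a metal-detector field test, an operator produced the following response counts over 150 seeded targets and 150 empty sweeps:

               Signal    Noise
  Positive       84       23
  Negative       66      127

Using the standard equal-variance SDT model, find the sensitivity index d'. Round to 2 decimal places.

d' = 1.17

H = 84/150 = 0.5600
FA = 23/150 = 0.1533
Φ⁻¹(H) = Φ⁻¹(0.5600) = 0.1510
Φ⁻¹(FA) = Φ⁻¹(0.1533) = -1.0224
d' = z(H) − z(FA) = 0.1510 − (-1.0224) = 1.1734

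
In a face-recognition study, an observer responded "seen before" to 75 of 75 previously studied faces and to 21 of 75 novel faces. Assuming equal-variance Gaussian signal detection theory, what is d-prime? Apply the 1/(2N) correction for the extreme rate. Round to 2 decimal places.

d-prime = 3.06

The hit rate is 75/75 = 1, so apply the 1/(2N) correction: H → 1 − 1/(2·75) = 0.99333.
z(H) = z(0.99333) = 2.475
z(FA) = z(0.28000) = -0.583
d' = 2.475 − (-0.583) = 3.058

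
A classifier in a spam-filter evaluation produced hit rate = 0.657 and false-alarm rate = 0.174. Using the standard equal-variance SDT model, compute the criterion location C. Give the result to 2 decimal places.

C = 0.27

Φ⁻¹(H) = 0.4043
Φ⁻¹(FA) = -0.9385
c = −½·[z(H) + z(FA)] = −0.5 × (0.4043 + (-0.9385)) = 0.2671
c > 0: the classifier has a conservative response bias.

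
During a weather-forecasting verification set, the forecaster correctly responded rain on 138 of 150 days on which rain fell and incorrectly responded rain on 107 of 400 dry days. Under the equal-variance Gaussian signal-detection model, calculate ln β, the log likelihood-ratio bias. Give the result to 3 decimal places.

ln β = -0.795

H = 138/150 = 0.9200
FA = 107/400 = 0.2675
z(0.9200) = 1.4051, z(0.2675) = -0.6204
ln β = −½·[z(H)² − z(FA)²] = −0.5 × (1.9743 − 0.3849) = -0.7947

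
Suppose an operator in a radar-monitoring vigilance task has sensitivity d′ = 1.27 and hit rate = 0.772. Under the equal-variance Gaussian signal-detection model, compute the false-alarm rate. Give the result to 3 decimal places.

z(hit rate) = z(0.772) = 0.7454
z(FA) = z(H) − d' = 0.7454 − 1.27 = -0.5246
false-alarm rate = Φ(-0.5246) = 0.2999

false-alarm rate = 0.300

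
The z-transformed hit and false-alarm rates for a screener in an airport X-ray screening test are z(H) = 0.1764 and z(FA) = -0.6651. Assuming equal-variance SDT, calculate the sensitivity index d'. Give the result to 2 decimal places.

d' = 0.84

d' = z(H) − z(FA) = 0.1764 − (-0.6651) = 0.8415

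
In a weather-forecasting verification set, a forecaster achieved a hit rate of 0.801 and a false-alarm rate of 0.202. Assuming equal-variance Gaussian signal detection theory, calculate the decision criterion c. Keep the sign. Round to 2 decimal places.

c = -0.01

z(H) = z(0.801) = 0.845
z(FA) = z(0.202) = -0.834
c = −½·[z(H) + z(FA)] = −0.5 × (0.845 + (-0.834)) = -0.0055
c < 0: the forecaster has a liberal response bias.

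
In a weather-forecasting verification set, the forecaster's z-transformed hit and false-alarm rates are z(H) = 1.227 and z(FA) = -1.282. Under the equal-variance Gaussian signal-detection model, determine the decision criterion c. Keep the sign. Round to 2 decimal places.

c = 0.03

c = −½·[z(H) + z(FA)] = −½·(1.227 + (-1.282)) = 0.0275
c > 0: the forecaster has a conservative response bias.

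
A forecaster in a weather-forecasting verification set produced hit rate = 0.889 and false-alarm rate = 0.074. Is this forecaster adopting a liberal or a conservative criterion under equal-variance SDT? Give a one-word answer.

z(H) = 1.221, z(FA) = -1.447
c = −½·(z(H) + z(FA)) = 0.113
c > 0 → conservative criterion (biased toward responding “no”).

conservative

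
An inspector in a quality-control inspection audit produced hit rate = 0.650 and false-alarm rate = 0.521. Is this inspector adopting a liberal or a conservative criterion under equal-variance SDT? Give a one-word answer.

liberal

z(H) = 0.385, z(FA) = 0.053
c = −½·(z(H) + z(FA)) = -0.219
c < 0 → liberal criterion (biased toward responding “yes”).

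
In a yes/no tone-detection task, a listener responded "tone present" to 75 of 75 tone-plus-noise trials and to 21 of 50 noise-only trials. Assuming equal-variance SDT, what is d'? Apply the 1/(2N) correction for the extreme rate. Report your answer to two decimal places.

d' = 2.68

The hit rate is 75/75 = 1, so apply the 1/(2N) correction: H → 1 − 1/(2·75) = 0.99333.
z(H) = z(0.99333) = 2.475
z(FA) = z(0.42000) = -0.202
d' = 2.475 − (-0.202) = 2.677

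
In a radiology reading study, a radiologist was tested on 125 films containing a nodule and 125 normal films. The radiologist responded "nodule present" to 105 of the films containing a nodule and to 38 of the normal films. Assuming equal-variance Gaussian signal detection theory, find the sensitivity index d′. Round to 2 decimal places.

H = 105/125 = 0.8400
FA = 38/125 = 0.3040
z(H) = z(0.8400) = 0.994
z(FA) = z(0.3040) = -0.513
d' = z(H) − z(FA) = 0.994 − (-0.513) = 1.507

d′ = 1.51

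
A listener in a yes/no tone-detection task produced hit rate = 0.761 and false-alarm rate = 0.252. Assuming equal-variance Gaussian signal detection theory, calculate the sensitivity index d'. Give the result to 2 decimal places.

z(0.761) = 0.7095, z(0.252) = -0.6682
d' = z(H) − z(FA) = 0.7095 − (-0.6682) = 1.3777

d' = 1.38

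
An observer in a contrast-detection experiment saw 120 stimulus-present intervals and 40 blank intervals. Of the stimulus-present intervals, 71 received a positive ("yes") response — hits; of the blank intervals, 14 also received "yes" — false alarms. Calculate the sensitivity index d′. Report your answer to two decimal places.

d′ = 0.62

H = 71/120 = 0.5917
FA = 14/40 = 0.3500
Φ⁻¹(0.5917) = 0.232, Φ⁻¹(0.3500) = -0.385
d' = z(H) − z(FA) = 0.232 − (-0.385) = 0.617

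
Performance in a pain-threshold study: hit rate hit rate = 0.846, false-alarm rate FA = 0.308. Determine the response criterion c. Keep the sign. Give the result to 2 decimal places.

Φ⁻¹(H) = Φ⁻¹(0.846) = 1.0194
Φ⁻¹(FA) = Φ⁻¹(0.308) = -0.5015
c = −½·[z(H) + z(FA)] = −0.5 × (1.0194 + (-0.5015)) = -0.25895
c < 0: the participant has a liberal response bias.

c = -0.26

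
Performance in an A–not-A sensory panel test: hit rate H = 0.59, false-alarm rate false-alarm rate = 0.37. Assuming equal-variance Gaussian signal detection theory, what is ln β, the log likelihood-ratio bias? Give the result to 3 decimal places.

z(H) = 0.2275
z(FA) = -0.3319
ln β = −½·[z(H)² − z(FA)²] = −0.5 × (0.0518 − 0.1102) = 0.0292

ln β = 0.029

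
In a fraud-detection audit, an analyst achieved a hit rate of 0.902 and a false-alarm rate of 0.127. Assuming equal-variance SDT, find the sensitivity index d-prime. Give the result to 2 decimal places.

d-prime = 2.43

z(0.902) = 1.2930, z(0.127) = -1.1407
d' = z(H) − z(FA) = 1.2930 − (-1.1407) = 2.4337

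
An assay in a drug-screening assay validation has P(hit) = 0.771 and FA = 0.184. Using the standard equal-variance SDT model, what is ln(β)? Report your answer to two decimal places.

z(H) = 0.742
z(FA) = -0.900
ln β = −½·[z(H)² − z(FA)²] = −0.5 × (0.551 − 0.810) = 0.1295

ln β = 0.13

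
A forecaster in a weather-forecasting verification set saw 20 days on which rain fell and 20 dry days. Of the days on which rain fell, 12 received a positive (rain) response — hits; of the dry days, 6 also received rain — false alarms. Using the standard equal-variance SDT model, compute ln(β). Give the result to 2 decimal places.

ln β = 0.11

H = 12/20 = 0.6000
FA = 6/20 = 0.3000
z(H) = z(0.6000) = 0.253
z(FA) = z(0.3000) = -0.524
ln β = −½·[z(H)² − z(FA)²] = −0.5 × (0.064 − 0.275) = 0.1055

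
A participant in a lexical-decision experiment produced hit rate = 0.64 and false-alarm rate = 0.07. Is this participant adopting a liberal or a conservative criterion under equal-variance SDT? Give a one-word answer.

conservative

z(H) = 0.358, z(FA) = -1.476
c = −½·(z(H) + z(FA)) = 0.559
c > 0 → conservative criterion (biased toward responding “no”).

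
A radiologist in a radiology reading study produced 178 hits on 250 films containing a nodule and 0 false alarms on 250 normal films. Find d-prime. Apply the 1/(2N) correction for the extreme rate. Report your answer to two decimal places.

The false-alarm rate is 0/250 = 0, so apply the 1/(2N) correction: FA → 1/(2·250) = 0.00200.
z(H) = z(0.71200) = 0.559
z(FA) = z(0.00200) = -2.878
d' = 0.559 − (-2.878) = 3.437

d-prime = 3.44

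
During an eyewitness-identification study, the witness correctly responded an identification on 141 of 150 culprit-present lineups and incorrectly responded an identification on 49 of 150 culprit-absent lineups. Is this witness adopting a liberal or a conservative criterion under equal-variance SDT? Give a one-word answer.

liberal

z(H) = 1.555, z(FA) = -0.449
c = −½·(z(H) + z(FA)) = -0.553
c < 0 → liberal criterion (biased toward responding “yes”).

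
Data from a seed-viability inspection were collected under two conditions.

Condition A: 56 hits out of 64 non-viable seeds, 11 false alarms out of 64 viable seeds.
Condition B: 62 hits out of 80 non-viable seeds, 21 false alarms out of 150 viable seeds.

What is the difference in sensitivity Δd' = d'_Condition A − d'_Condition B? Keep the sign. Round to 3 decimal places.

Δd' = 0.261

Condition A: z(0.8750) = 1.1503, z(0.1719) = -0.9467, d' = 2.0970
Condition B: z(0.7750) = 0.7554, z(0.1400) = -1.0803, d' = 1.8357
Δd' = d'_Condition A − d'_Condition B = 2.0970 − 1.8357 = 0.2613
Condition A has the higher sensitivity.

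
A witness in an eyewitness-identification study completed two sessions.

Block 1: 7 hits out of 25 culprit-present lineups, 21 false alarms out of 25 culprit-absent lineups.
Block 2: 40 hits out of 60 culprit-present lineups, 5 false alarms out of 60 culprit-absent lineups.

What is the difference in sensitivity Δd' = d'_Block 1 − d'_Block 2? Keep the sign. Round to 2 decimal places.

Δd' = -3.39

Block 1: z(0.2800) = -0.583, z(0.8400) = 0.994, d' = -1.577
Block 2: z(0.6667) = 0.431, z(0.0833) = -1.383, d' = 1.814
Δd' = d'_Block 1 − d'_Block 2 = -1.577 − 1.814 = -3.391
Block 2 has the higher sensitivity.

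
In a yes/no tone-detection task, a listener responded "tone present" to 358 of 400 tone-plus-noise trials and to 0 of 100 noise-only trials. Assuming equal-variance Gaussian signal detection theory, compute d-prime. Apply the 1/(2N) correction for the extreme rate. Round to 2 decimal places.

d-prime = 3.83

The false-alarm rate is 0/100 = 0, so apply the 1/(2N) correction: FA → 1/(2·100) = 0.00500.
z(H) = z(0.89500) = 1.254
z(FA) = z(0.00500) = -2.576
d' = 1.254 − (-2.576) = 3.830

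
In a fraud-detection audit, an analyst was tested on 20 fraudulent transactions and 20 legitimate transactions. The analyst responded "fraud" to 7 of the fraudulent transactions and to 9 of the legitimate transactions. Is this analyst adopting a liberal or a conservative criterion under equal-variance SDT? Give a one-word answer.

conservative

z(H) = -0.385, z(FA) = -0.126
c = −½·(z(H) + z(FA)) = 0.2555
c > 0 → conservative criterion (biased toward responding “no”).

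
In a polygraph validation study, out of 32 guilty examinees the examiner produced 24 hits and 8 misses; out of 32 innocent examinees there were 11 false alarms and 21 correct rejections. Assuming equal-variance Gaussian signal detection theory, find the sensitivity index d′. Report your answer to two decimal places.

d′ = 1.08

H = 24/32 = 0.7500
FA = 11/32 = 0.3438
z(H) = z(0.7500) = 0.674
z(FA) = z(0.3438) = -0.402
d' = z(H) − z(FA) = 0.674 − (-0.402) = 1.076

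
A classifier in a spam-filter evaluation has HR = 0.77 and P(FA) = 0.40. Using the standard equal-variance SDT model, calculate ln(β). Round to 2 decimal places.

ln β = -0.24

z(H) = 0.739
z(FA) = -0.253
ln β = −½·[z(H)² − z(FA)²] = −0.5 × (0.546 − 0.064) = -0.241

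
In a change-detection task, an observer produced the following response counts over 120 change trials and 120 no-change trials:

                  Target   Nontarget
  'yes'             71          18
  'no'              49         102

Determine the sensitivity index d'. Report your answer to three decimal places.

H = 71/120 = 0.5917
FA = 18/120 = 0.1500
z(H) = 0.2319
z(FA) = -1.0364
d' = z(H) − z(FA) = 0.2319 − (-1.0364) = 1.2683

d' = 1.268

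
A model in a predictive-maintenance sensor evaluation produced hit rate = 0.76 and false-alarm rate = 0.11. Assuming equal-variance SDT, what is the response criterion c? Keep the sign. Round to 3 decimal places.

z(H) = z(0.76) = 0.7063
z(FA) = z(0.11) = -1.2265
c = −½·[z(H) + z(FA)] = −0.5 × (0.7063 + (-1.2265)) = 0.2601
c > 0: the model has a conservative response bias.

c = 0.260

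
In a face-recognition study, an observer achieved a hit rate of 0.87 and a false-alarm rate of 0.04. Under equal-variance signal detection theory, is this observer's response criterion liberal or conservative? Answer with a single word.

conservative

z(H) = 1.126, z(FA) = -1.751
c = −½·(z(H) + z(FA)) = 0.3125
c > 0 → conservative criterion (biased toward responding “no”).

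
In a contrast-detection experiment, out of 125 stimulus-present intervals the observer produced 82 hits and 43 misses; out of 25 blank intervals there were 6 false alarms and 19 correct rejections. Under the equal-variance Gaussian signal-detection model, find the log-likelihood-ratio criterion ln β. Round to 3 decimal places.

ln β = 0.169

H = 82/125 = 0.6560
FA = 6/25 = 0.2400
Φ⁻¹(H) = Φ⁻¹(0.6560) = 0.4016
Φ⁻¹(FA) = Φ⁻¹(0.2400) = -0.7063
ln β = −½·[z(H)² − z(FA)²] = −0.5 × (0.1613 − 0.4989) = 0.1688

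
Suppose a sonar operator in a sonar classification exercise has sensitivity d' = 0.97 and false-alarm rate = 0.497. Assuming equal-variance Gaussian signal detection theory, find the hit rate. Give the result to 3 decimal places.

hit rate = 0.832

z(false-alarm rate) = z(0.497) = -0.0075
z(H) = z(FA) + d' = -0.0075 + 0.97 = 0.9625
hit rate = Φ(0.9625) = 0.8321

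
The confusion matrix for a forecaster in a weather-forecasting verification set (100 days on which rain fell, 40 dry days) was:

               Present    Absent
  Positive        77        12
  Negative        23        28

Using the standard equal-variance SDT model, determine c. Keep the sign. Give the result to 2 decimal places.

H = 77/100 = 0.7700
FA = 12/40 = 0.3000
z(H) = 0.739
z(FA) = -0.524
c = −½·[z(H) + z(FA)] = −0.5 × (0.739 + (-0.524)) = -0.1075
c < 0: the forecaster has a liberal response bias.

c = -0.11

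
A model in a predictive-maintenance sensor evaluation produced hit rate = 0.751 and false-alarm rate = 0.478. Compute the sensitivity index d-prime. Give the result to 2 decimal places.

z(H) = z(0.751) = 0.6776
z(FA) = z(0.478) = -0.0552
d' = z(H) − z(FA) = 0.6776 − (-0.0552) = 0.7328

d-prime = 0.73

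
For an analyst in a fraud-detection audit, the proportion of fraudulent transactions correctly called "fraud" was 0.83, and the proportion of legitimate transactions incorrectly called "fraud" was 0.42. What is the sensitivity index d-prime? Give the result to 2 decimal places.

d-prime = 1.16

Φ⁻¹(H) = 0.954
Φ⁻¹(FA) = -0.202
d' = z(H) − z(FA) = 0.954 − (-0.202) = 1.156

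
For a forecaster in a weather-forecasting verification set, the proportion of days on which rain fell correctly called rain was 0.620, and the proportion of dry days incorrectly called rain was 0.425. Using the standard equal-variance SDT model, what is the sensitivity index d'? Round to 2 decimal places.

z(0.620) = 0.3055, z(0.425) = -0.1891
d' = z(H) − z(FA) = 0.3055 − (-0.1891) = 0.4946

d' = 0.49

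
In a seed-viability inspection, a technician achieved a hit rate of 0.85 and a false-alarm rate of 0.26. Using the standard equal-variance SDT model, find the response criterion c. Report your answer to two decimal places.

Φ⁻¹(H) = 1.036
Φ⁻¹(FA) = -0.643
c = −½·[z(H) + z(FA)] = −0.5 × (1.036 + (-0.643)) = -0.1965
c < 0: the technician has a liberal response bias.

c = -0.20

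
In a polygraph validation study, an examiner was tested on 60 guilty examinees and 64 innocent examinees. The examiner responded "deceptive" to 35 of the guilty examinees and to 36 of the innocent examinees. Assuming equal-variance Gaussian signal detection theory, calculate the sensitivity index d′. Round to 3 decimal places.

H = 35/60 = 0.5833
FA = 36/64 = 0.5625
z(0.5833) = 0.2103, z(0.5625) = 0.1573
d' = z(H) − z(FA) = 0.2103 − 0.1573 = 0.0530

d′ = 0.053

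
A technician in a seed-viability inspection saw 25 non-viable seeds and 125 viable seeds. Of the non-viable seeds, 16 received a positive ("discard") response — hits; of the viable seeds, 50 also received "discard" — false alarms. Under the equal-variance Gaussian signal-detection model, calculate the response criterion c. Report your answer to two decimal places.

c = -0.05

H = 16/25 = 0.6400
FA = 50/125 = 0.4000
z(H) = 0.358
z(FA) = -0.253
c = −½·[z(H) + z(FA)] = −0.5 × (0.358 + (-0.253)) = -0.0525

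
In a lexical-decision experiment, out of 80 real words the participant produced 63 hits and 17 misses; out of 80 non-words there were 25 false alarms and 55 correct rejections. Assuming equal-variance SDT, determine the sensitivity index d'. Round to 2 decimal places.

d' = 1.29

H = 63/80 = 0.7875
FA = 25/80 = 0.3125
Φ⁻¹(0.7875) = 0.7978, Φ⁻¹(0.3125) = -0.4888
d' = z(H) − z(FA) = 0.7978 − (-0.4888) = 1.2866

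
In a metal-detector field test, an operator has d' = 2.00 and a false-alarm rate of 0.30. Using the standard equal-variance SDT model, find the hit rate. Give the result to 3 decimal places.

z(false-alarm rate) = z(0.30) = -0.5244
z(H) = z(FA) + d' = -0.5244 + 2.00 = 1.4756
hit rate = Φ(1.4756) = 0.9300

hit rate = 0.930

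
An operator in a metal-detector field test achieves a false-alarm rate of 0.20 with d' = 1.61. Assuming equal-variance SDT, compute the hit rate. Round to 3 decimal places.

hit rate = 0.779

z(false-alarm rate) = z(0.20) = -0.8416
z(H) = z(FA) + d' = -0.8416 + 1.61 = 0.7684
hit rate = Φ(0.7684) = 0.7789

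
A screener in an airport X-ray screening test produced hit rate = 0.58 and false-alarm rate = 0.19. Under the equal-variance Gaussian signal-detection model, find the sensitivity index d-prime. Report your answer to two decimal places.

z(H) = z(0.58) = 0.2019
z(FA) = z(0.19) = -0.8779
d' = z(H) − z(FA) = 0.2019 − (-0.8779) = 1.0798

d-prime = 1.08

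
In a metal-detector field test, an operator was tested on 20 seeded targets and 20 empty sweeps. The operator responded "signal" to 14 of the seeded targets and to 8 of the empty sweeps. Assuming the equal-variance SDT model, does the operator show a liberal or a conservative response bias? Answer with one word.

z(H) = 0.524, z(FA) = -0.253
c = −½·(z(H) + z(FA)) = -0.1355
c < 0 → liberal criterion (biased toward responding “yes”).

liberal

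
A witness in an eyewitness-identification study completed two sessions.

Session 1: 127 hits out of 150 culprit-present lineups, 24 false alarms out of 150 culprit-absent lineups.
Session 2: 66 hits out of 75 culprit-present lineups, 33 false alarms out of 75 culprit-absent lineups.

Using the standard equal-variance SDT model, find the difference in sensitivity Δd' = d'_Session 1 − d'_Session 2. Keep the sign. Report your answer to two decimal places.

Δd' = 0.69

Session 1: z(0.8467) = 1.022, z(0.1600) = -0.994, d' = 2.016
Session 2: z(0.8800) = 1.175, z(0.4400) = -0.151, d' = 1.326
Δd' = d'_Session 1 − d'_Session 2 = 2.016 − 1.326 = 0.690
Session 1 has the higher sensitivity.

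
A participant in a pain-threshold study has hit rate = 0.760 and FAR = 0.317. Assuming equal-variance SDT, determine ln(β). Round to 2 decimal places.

z(H) = 0.706
z(FA) = -0.476
ln β = −½·[z(H)² − z(FA)²] = −0.5 × (0.498 − 0.227) = -0.1355

ln β = -0.14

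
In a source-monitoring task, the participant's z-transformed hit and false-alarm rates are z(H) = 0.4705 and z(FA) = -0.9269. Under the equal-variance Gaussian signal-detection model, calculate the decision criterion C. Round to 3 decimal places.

C = 0.228

c = −½·[z(H) + z(FA)] = −½·(0.4705 + (-0.9269)) = 0.2282
c > 0: the participant has a conservative response bias.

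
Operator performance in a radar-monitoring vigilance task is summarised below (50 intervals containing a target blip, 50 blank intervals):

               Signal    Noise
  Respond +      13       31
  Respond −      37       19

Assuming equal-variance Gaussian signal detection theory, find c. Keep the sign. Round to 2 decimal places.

H = 13/50 = 0.2600
FA = 31/50 = 0.6200
z(H) = -0.6433
z(FA) = 0.3055
c = −½·[z(H) + z(FA)] = −0.5 × (-0.6433 + 0.3055) = 0.1689

c = 0.17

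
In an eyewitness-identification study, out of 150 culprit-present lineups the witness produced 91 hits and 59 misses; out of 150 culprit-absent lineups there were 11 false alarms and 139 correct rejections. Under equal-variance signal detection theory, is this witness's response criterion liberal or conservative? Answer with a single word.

z(H) = 0.271, z(FA) = -1.451
c = −½·(z(H) + z(FA)) = 0.590
c > 0 → conservative criterion (biased toward responding “no”).

conservative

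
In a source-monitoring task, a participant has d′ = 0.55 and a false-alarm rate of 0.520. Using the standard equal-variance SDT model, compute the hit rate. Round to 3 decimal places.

hit rate = 0.726

z(false-alarm rate) = z(0.520) = 0.0502
z(H) = z(FA) + d' = 0.0502 + 0.55 = 0.6002
hit rate = Φ(0.6002) = 0.7258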